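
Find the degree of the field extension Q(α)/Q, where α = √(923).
[Q(α):Q] = 2

[Q(α):Q] equals the degree of the minimal polynomial of α. Here α^2 = 923 and x^2 - 923 is irreducible (d = 923 is squarefree, ≠ 1, hence not a square), so deg(m_α) = 2. Thus [Q(α):Q] = 2.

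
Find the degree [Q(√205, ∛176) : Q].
[Q(√205, ∛176) : Q] = 6

Let L = Q(√205, ∛176). Since Q(√205) ⊂ L and [Q(√205):Q] = 2, the tower law gives 2 | [L:Q]. Likewise Q(∛176) ⊂ L with [Q(∛176):Q] = 3 (because 176 is not a perfect cube), so 3 | [L:Q]. As gcd(2,3) = 1, [L:Q] is divisible by 6. Conversely L is generated over Q by √205 and ∛176, so [L:Q] ≤ 2·3 = 6. Therefore [Q(√205, ∛176) : Q] = 6.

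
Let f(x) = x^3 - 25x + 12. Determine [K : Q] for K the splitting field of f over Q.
[K : Q] = 6

By the rational root test, any rational root of the monic integer polynomial f(x) = x^3 - 25x + 12 must be an integer dividing the constant term 12, i.e. one of ±{1, 2, 3, 4, 6, 12}. Evaluating: f(1) = -12, f(-1) = 36, f(2) = -30, f(-2) = 54, f(3) = -36, f(-3) = 60, f(4) = -24, f(-4) = 48, f(6) = 78, f(-6) = -54, f(12) = 1440, f(-12) = -1416; none is 0, so f has no rational root and is therefore irreducible over Q (a cubic with no linear factor over a field is irreducible). For an irreducible cubic, the Galois group is A_3 or S_3 according as the discriminant disc(f) = -4a^3 - 27b^2 = -4·(-25)^3 - 27·(12)^2 = 58612 is or is not a square in Q. Here disc(f) = 58612 is not a perfect square in Q, so the Galois group of f over Q is not contained in A_3 and must be all of S_3. The splitting field has degree |S_3| = 6 over Q, so [K : Q] = 6.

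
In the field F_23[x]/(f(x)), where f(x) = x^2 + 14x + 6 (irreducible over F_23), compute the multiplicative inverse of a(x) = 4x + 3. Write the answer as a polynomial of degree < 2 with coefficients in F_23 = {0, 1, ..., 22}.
a(x)^(-1) ≡ 7x + 18 (mod f(x))

Since f is irreducible over F_23, F_23[x]/(f) is a field and a(x) ≠ 0 has an inverse. Apply the extended Euclidean algorithm to f(x) and a(x) in F_23[x]: f(x) = (6x + 22)·a(x) + (9). The last nonzero remainder is the constant 9 = gcd(f, a) in F_23. Back-substituting through the division chain expresses 9 = s(x)·a(x) + t(x)·f(x) with s(x) ≡ 17x + 1 (mod f), so (17x + 1)·a(x) ≡ 9 (mod f). Multiplying by 9^(-1) ≡ 18 in F_23 gives a(x)^(-1) ≡ 18·(17x + 1) ≡ 7x + 18 (mod f). Check: (4x + 3)·(7x + 18) = 5x^2 + x + 8 ≡ 1 (mod x^2 + 14x + 6).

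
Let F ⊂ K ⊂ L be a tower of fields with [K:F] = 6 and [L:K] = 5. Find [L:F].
[L:F] = 30

The tower law says that for any tower of field extensions F ⊂ K ⊂ L with finite degrees, [L:F] = [L:K] · [K:F]. Here this gives [L:F] = 5 · 6 = 30.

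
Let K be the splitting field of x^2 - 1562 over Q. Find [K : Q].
[K : Q] = 2

f(x) = x^2 - 1562 factors as (x - √1562)(x + √1562). The splitting field is K = Q(√1562). Since 1562 is squarefree and > 1, it is not a perfect square, so x^2 - 1562 is irreducible over Q and [Q(√1562) : Q] = 2. Hence [K : Q] = 2.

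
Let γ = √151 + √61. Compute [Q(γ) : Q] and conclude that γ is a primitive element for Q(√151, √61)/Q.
[Q(γ) : Q] = 4 (equivalently, Q(γ) = Q(√151, √61))

Obviously Q(γ) ⊆ Q(√151, √61), and [Q(√151, √61):Q] = 4 (since 151, 61 are distinct squarefree integers > 1 with 9211 not a perfect square). To show equality we compute the minimal polynomial of γ. From γ = √151 + √61: γ^2 = 151 + 2√(9211) + 61 = 212 + 2√(9211), so γ^2 - 212 = 2√(9211); squaring, (γ^2 - 212)^2 = 4·9211, i.e. γ^4 - 424γ^2 + 44944 - 36844 = 0, i.e. γ^4 - 424γ^2 + 8100 = 0. So γ is a root of x^4 - 424x^2 + 8100. This polynomial is irreducible over Q: it has no rational root (each ±√151 ± √61 is irrational), and any factorization into two quadratics over Q would force √(9211) ∈ Q (pairing opposite roots) or √151, √61 ∈ Q (other pairings), all impossible. Hence [Q(γ):Q] = 4 = [Q(√151, √61):Q], so Q(γ) = Q(√151, √61).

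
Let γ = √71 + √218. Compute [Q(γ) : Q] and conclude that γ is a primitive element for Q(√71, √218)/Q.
[Q(γ) : Q] = 4 (equivalently, Q(γ) = Q(√71, √218))

Obviously Q(γ) ⊆ Q(√71, √218), and [Q(√71, √218):Q] = 4 (since 71, 218 are distinct squarefree integers > 1 with 15478 not a perfect square). To show equality we compute the minimal polynomial of γ. From γ = √71 + √218: γ^2 = 71 + 2√(15478) + 218 = 289 + 2√(15478), so γ^2 - 289 = 2√(15478); squaring, (γ^2 - 289)^2 = 4·15478, i.e. γ^4 - 578γ^2 + 83521 - 61912 = 0, i.e. γ^4 - 578γ^2 + 21609 = 0. So γ is a root of x^4 - 578x^2 + 21609. This polynomial is irreducible over Q: it has no rational root (each ±√71 ± √218 is irrational), and any factorization into two quadratics over Q would force √(15478) ∈ Q (pairing opposite roots) or √71, √218 ∈ Q (other pairings), all impossible. Hence [Q(γ):Q] = 4 = [Q(√71, √218):Q], so Q(γ) = Q(√71, √218).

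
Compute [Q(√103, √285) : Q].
[Q(√103, √285) : Q] = 4

[Q(√103):Q] = 2 (min poly x^2 - 103, irreducible since 103 is squarefree > 1). For the top step, suppose √285 ∈ Q(√103), say √285 = c + d√103 with c, d ∈ Q. Squaring: 285 = c^2 + 103d^2 + 2cd√103. Since √103 ∉ Q this forces 2cd = 0. If d = 0 then √285 = c ∈ Q, contradicting 285 squarefree > 1. If c = 0 then 285 = 103d^2, so 103·285 = (103d)^2 is a perfect square in Q — but 103·285 = 29355 is not a perfect square (since 103 and 285 are distinct squarefree integers). Contradiction. Hence √285 ∉ Q(√103), so x^2 - 285 stays irreducible over Q(√103) and [Q(√103, √285) : Q(√103)] = 2. By the tower law, [Q(√103, √285) : Q] = 2 · 2 = 4.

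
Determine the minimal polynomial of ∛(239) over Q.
m_α(x) = x^3 - 239

α satisfies α^3 = 239, so x^3 - 239 annihilates α. By the rational root test, a rational root p/q (in lowest terms) of x^3 - 239 would satisfy p^3 = 239 q^3, forcing q = 1 and p^3 = 239; but 239 is not a perfect cube, contradiction. A monic cubic over Q with no rational root is irreducible (any nontrivial factorization would include a linear factor). Hence x^3 - 239 is the minimal polynomial of α, and in particular [Q(α):Q] = 3.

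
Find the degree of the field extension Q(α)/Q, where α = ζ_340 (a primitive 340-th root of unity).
[Q(α):Q] = 128

The minimal polynomial of ζ_340 over Q is the 340-th cyclotomic polynomial Φ_340(x), which is irreducible over Q and has degree φ(340) = 128. Hence [Q(α):Q] = φ(340) = 128.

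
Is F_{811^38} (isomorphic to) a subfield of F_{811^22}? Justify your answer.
No: F_{811^38} is not a subfield of F_{811^22}

F_{p^m} embeds in F_{p^n} iff m | n. Here 38 ∤ 22 (since 22 = 0·38 + 22 with remainder 22 ≠ 0), so F_{811^38} is not a subfield of F_{811^22}. Equivalently: if it were, the tower law would give 38 = [F_{811^38}:F_811] dividing [F_{811^22}:F_811] = 22, contradiction.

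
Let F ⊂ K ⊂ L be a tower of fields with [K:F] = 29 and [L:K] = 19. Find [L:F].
[L:F] = 551

The tower law says that for any tower of field extensions F ⊂ K ⊂ L with finite degrees, [L:F] = [L:K] · [K:F]. Here this gives [L:F] = 19 · 29 = 551.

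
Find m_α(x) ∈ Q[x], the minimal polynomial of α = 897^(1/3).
m_α(x) = x^3 - 897

α satisfies α^3 = 897, so x^3 - 897 annihilates α. By the rational root test, a rational root p/q (in lowest terms) of x^3 - 897 would satisfy p^3 = 897 q^3, forcing q = 1 and p^3 = 897; but 897 is not a perfect cube, contradiction. A monic cubic over Q with no rational root is irreducible (any nontrivial factorization would include a linear factor). Hence x^3 - 897 is the minimal polynomial of α, and in particular [Q(α):Q] = 3.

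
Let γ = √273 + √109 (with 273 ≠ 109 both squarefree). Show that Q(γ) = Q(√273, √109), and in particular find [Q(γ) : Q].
[Q(γ) : Q] = 4 (equivalently, Q(γ) = Q(√273, √109))

Obviously Q(γ) ⊆ Q(√273, √109), and [Q(√273, √109):Q] = 4 (since 273, 109 are distinct squarefree integers > 1 with 29757 not a perfect square). To show equality we compute the minimal polynomial of γ. From γ = √273 + √109: γ^2 = 273 + 2√(29757) + 109 = 382 + 2√(29757), so γ^2 - 382 = 2√(29757); squaring, (γ^2 - 382)^2 = 4·29757, i.e. γ^4 - 764γ^2 + 145924 - 119028 = 0, i.e. γ^4 - 764γ^2 + 26896 = 0. So γ is a root of x^4 - 764x^2 + 26896. This polynomial is irreducible over Q: it has no rational root (each ±√273 ± √109 is irrational), and any factorization into two quadratics over Q would force √(29757) ∈ Q (pairing opposite roots) or √273, √109 ∈ Q (other pairings), all impossible. Hence [Q(γ):Q] = 4 = [Q(√273, √109):Q], so Q(γ) = Q(√273, √109).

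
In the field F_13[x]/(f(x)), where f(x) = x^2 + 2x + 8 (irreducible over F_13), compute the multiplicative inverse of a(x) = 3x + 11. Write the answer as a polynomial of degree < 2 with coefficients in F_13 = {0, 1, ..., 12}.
a(x)^(-1) ≡ x + 7 (mod f(x))

Since f is irreducible over F_13, F_13[x]/(f) is a field and a(x) ≠ 0 has an inverse. Apply the extended Euclidean algorithm to f(x) and a(x) in F_13[x]: f(x) = (9x + 11)·a(x) + (4). The last nonzero remainder is the constant 4 = gcd(f, a) in F_13. Back-substituting through the division chain expresses 4 = s(x)·a(x) + t(x)·f(x) with s(x) ≡ 4x + 2 (mod f), so (4x + 2)·a(x) ≡ 4 (mod f). Multiplying by 4^(-1) ≡ 10 in F_13 gives a(x)^(-1) ≡ 10·(4x + 2) ≡ x + 7 (mod f). Check: (3x + 11)·(x + 7) = 3x^2 + 6x + 12 ≡ 1 (mod x^2 + 2x + 8).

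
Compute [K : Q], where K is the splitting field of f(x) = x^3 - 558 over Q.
[K : Q] = 6

The roots of x^3 - 558 are ∛558, ω∛558, ω^2∛558 where ω = e^(2πi/3) is a primitive cube root of unity, so K = Q(∛558, ω). Now [Q(∛558):Q] = 3 (since 558 is not a perfect cube, x^3 - 558 is irreducible) and [Q(ω):Q] = 2. Both 2 and 3 divide [K:Q], and [K:Q] ≤ 3·2 = 6, so [K:Q] = 6. (Equivalently: Q(∛558) ⊂ R but ω ∉ R, so [K : Q(∛558)] = 2.)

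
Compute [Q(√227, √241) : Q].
[Q(√227, √241) : Q] = 4

[Q(√227):Q] = 2 (min poly x^2 - 227, irreducible since 227 is squarefree > 1). For the top step, suppose √241 ∈ Q(√227), say √241 = c + d√227 with c, d ∈ Q. Squaring: 241 = c^2 + 227d^2 + 2cd√227. Since √227 ∉ Q this forces 2cd = 0. If d = 0 then √241 = c ∈ Q, contradicting 241 squarefree > 1. If c = 0 then 241 = 227d^2, so 227·241 = (227d)^2 is a perfect square in Q — but 227·241 = 54707 is not a perfect square (since 227 and 241 are distinct squarefree integers). Contradiction. Hence √241 ∉ Q(√227), so x^2 - 241 stays irreducible over Q(√227) and [Q(√227, √241) : Q(√227)] = 2. By the tower law, [Q(√227, √241) : Q] = 2 · 2 = 4.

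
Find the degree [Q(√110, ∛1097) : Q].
[Q(√110, ∛1097) : Q] = 6

Let L = Q(√110, ∛1097). Since Q(√110) ⊂ L and [Q(√110):Q] = 2, the tower law gives 2 | [L:Q]. Likewise Q(∛1097) ⊂ L with [Q(∛1097):Q] = 3 (because 1097 is not a perfect cube), so 3 | [L:Q]. As gcd(2,3) = 1, [L:Q] is divisible by 6. Conversely L is generated over Q by √110 and ∛1097, so [L:Q] ≤ 2·3 = 6. Therefore [Q(√110, ∛1097) : Q] = 6.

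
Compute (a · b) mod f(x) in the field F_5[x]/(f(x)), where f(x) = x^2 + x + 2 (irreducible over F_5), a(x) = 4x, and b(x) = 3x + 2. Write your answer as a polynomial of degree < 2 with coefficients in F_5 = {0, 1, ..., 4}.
a · b ≡ x + 1 (mod f(x))

Multiply in F_5[x]: a(x)·b(x) = (4x)·(3x + 2) = 2x^2 + 3x. This has degree ≥ 2, so divide by f(x) over F_5: 2x^2 + 3x = (2)·(x^2 + x + 2) + (x + 1). Hence a·b ≡ x + 1 (mod f). (F_5[x]/(f) is a field with 5^2 = 25 elements since f is irreducible of degree 2.)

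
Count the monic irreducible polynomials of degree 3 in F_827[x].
There are 188536152 monic irreducible polynomials of degree 3 over F_827

Each element of F_{827^3} that lies in no proper subfield is a root of exactly one monic irreducible of degree 3 over F_827, and each such polynomial has 3 distinct roots in F_{827^3}. By Möbius inversion the count is N_827(3) = (1/3) Σ_{d|3} μ(3/d) · 827^d = (1/3)(μ(3)·827^1 + μ(1)·827^3) = 565608456/3 = 188536152.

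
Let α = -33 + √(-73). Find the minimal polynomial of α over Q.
m_α(x) = x^2 + 66x + 1162

From α + 33 = √(-73), squaring gives (α + 33)^2 = -73, i.e. α^2 + 66α + 1089 = -73, so α^2 + 66α + 1162 = 0. The discriminant of x^2 + 66x + 1162 is (66)^2 - 4·(1162) = 4356 - 4648 = -292, and 4·(-73) is not a perfect square in Q since -73 is squarefree and ≠ 1. Hence x^2 + 66x + 1162 is irreducible over Q and is the minimal polynomial of α.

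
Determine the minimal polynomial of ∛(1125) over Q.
m_α(x) = x^3 - 1125

α satisfies α^3 = 1125, so x^3 - 1125 annihilates α. By the rational root test, a rational root p/q (in lowest terms) of x^3 - 1125 would satisfy p^3 = 1125 q^3, forcing q = 1 and p^3 = 1125; but 1125 is not a perfect cube, contradiction. A monic cubic over Q with no rational root is irreducible (any nontrivial factorization would include a linear factor). Hence x^3 - 1125 is the minimal polynomial of α, and in particular [Q(α):Q] = 3.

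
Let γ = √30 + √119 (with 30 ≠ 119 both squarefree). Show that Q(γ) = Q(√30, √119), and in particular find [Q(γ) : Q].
[Q(γ) : Q] = 4 (equivalently, Q(γ) = Q(√30, √119))

Obviously Q(γ) ⊆ Q(√30, √119), and [Q(√30, √119):Q] = 4 (since 30, 119 are distinct squarefree integers > 1 with 3570 not a perfect square). To show equality we compute the minimal polynomial of γ. From γ = √30 + √119: γ^2 = 30 + 2√(3570) + 119 = 149 + 2√(3570), so γ^2 - 149 = 2√(3570); squaring, (γ^2 - 149)^2 = 4·3570, i.e. γ^4 - 298γ^2 + 22201 - 14280 = 0, i.e. γ^4 - 298γ^2 + 7921 = 0. So γ is a root of x^4 - 298x^2 + 7921. This polynomial is irreducible over Q: it has no rational root (each ±√30 ± √119 is irrational), and any factorization into two quadratics over Q would force √(3570) ∈ Q (pairing opposite roots) or √30, √119 ∈ Q (other pairings), all impossible. Hence [Q(γ):Q] = 4 = [Q(√30, √119):Q], so Q(γ) = Q(√30, √119).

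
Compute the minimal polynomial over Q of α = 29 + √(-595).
m_α(x) = x^2 - 58x + 1436

From α - 29 = √(-595), squaring gives (α - 29)^2 = -595, i.e. α^2 - 58α + 841 = -595, so α^2 - 58α + 1436 = 0. The discriminant of x^2 - 58x + 1436 is (-58)^2 - 4·(1436) = 3364 - 5744 = -2380, and 4·(-595) is not a perfect square in Q since -595 is squarefree and ≠ 1. Hence x^2 - 58x + 1436 is irreducible over Q and is the minimal polynomial of α.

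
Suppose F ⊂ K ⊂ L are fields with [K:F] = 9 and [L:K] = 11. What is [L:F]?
[L:F] = 99

The tower law says that for any tower of field extensions F ⊂ K ⊂ L with finite degrees, [L:F] = [L:K] · [K:F]. Here this gives [L:F] = 11 · 9 = 99.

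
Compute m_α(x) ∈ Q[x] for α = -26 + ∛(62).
m_α(x) = x^3 + 78x^2 + 2028x + 17514

Set β = α + 26 = ∛(62), so β^3 = 62. Then (α + 26)^3 - 62 = 0, i.e. α is a root of g(x) = (x + 26)^3 - 62 = x^3 + 78x^2 + 2028x + 17514. Since g(x) = h(x + 26) where h(x) = x^3 - 62, and h is irreducible over Q (because 62 is not a perfect cube, so h has no rational root, and a monic cubic with no rational root is irreducible), g is also irreducible (irreducibility is preserved under the substitution x → x + 26). Hence m_α(x) = x^3 + 78x^2 + 2028x + 17514.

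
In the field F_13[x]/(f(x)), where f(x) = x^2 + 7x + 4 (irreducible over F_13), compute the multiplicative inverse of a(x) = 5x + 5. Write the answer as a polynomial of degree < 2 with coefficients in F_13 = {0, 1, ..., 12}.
a(x)^(-1) ≡ 4x + 11 (mod f(x))

Since f is irreducible over F_13, F_13[x]/(f) is a field and a(x) ≠ 0 has an inverse. Apply the extended Euclidean algorithm to f(x) and a(x) in F_13[x]: f(x) = (8x + 9)·a(x) + (11). The last nonzero remainder is the constant 11 = gcd(f, a) in F_13. Back-substituting through the division chain expresses 11 = s(x)·a(x) + t(x)·f(x) with s(x) ≡ 5x + 4 (mod f), so (5x + 4)·a(x) ≡ 11 (mod f). Multiplying by 11^(-1) ≡ 6 in F_13 gives a(x)^(-1) ≡ 6·(5x + 4) ≡ 4x + 11 (mod f). Check: (5x + 5)·(4x + 11) = 7x^2 + 10x + 3 ≡ 1 (mod x^2 + 7x + 4).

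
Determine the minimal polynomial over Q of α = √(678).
m_α(x) = x^2 - 678

α satisfies α^2 - 678 = 0, so x^2 - 678 annihilates α. Since d = 678 is squarefree and ≠ 1, it is not a perfect square in Q, so x^2 - 678 has no rational root and is therefore irreducible over Q (a degree-2 polynomial over a field is irreducible iff it has no root). Hence m_α(x) = x^2 - 678.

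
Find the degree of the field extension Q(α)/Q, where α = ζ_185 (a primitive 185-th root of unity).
[Q(α):Q] = 144

The minimal polynomial of ζ_185 over Q is the 185-th cyclotomic polynomial Φ_185(x), which is irreducible over Q and has degree φ(185) = 144. Hence [Q(α):Q] = φ(185) = 144.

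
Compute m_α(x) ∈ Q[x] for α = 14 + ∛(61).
m_α(x) = x^3 - 42x^2 + 588x - 2805

Set β = α - 14 = ∛(61), so β^3 = 61. Then (α - 14)^3 - 61 = 0, i.e. α is a root of g(x) = (x - 14)^3 - 61 = x^3 - 42x^2 + 588x - 2805. Since g(x) = h(x - 14) where h(x) = x^3 - 61, and h is irreducible over Q (because 61 is not a perfect cube, so h has no rational root, and a monic cubic with no rational root is irreducible), g is also irreducible (irreducibility is preserved under the substitution x → x - 14). Hence m_α(x) = x^3 - 42x^2 + 588x - 2805.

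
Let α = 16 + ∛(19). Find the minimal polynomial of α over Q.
m_α(x) = x^3 - 48x^2 + 768x - 4115

Set β = α - 16 = ∛(19), so β^3 = 19. Then (α - 16)^3 - 19 = 0, i.e. α is a root of g(x) = (x - 16)^3 - 19 = x^3 - 48x^2 + 768x - 4115. Since g(x) = h(x - 16) where h(x) = x^3 - 19, and h is irreducible over Q (because 19 is not a perfect cube, so h has no rational root, and a monic cubic with no rational root is irreducible), g is also irreducible (irreducibility is preserved under the substitution x → x - 16). Hence m_α(x) = x^3 - 48x^2 + 768x - 4115.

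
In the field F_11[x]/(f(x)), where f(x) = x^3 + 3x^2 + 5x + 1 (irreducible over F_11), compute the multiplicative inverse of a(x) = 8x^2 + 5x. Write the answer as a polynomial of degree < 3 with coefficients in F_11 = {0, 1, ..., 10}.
a(x)^(-1) ≡ 9x^2 + 2x + 9 (mod f(x))

Since f is irreducible over F_11, F_11[x]/(f) is a field and a(x) ≠ 0 has an inverse. Apply the extended Euclidean algorithm to f(x) and a(x) in F_11[x]: f(x) = (7x + 7)·a(x) + (3x + 1);  a(x) = (10x + 2)·(3x + 1) + (9). The last nonzero remainder is the constant 9 = gcd(f, a) in F_11. Back-substituting through the division chain expresses 9 = s(x)·a(x) + t(x)·f(x) with s(x) ≡ 4x^2 + 7x + 4 (mod f), so (4x^2 + 7x + 4)·a(x) ≡ 9 (mod f). Multiplying by 9^(-1) ≡ 5 in F_11 gives a(x)^(-1) ≡ 5·(4x^2 + 7x + 4) ≡ 9x^2 + 2x + 9 (mod f). Check: (8x^2 + 5x)·(9x^2 + 2x + 9) = 6x^4 + 6x^3 + 5x^2 + x ≡ 1 (mod x^3 + 3x^2 + 5x + 1).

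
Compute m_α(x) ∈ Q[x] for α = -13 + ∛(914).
m_α(x) = x^3 + 39x^2 + 507x + 1283

Set β = α + 13 = ∛(914), so β^3 = 914. Then (α + 13)^3 - 914 = 0, i.e. α is a root of g(x) = (x + 13)^3 - 914 = x^3 + 39x^2 + 507x + 1283. Since g(x) = h(x + 13) where h(x) = x^3 - 914, and h is irreducible over Q (because 914 is not a perfect cube, so h has no rational root, and a monic cubic with no rational root is irreducible), g is also irreducible (irreducibility is preserved under the substitution x → x + 13). Hence m_α(x) = x^3 + 39x^2 + 507x + 1283.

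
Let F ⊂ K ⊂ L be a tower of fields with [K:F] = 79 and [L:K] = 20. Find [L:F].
[L:F] = 1580

The tower law says that for any tower of field extensions F ⊂ K ⊂ L with finite degrees, [L:F] = [L:K] · [K:F]. Here this gives [L:F] = 20 · 79 = 1580.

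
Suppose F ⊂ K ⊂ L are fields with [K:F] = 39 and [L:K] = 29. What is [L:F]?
[L:F] = 1131

The tower law says that for any tower of field extensions F ⊂ K ⊂ L with finite degrees, [L:F] = [L:K] · [K:F]. Here this gives [L:F] = 29 · 39 = 1131.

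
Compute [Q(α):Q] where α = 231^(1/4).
[Q(α):Q] = 4

α is a root of x^4 - 231. By Eisenstein's criterion at the prime p = 3 (which divides the constant term 231 but p^2 = 9 does not, since 231 is squarefree), x^4 - 231 is irreducible over Q. Hence [Q(α):Q] = 4.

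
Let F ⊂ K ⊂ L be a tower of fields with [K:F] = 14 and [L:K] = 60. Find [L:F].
[L:F] = 840

The tower law says that for any tower of field extensions F ⊂ K ⊂ L with finite degrees, [L:F] = [L:K] · [K:F]. Here this gives [L:F] = 60 · 14 = 840.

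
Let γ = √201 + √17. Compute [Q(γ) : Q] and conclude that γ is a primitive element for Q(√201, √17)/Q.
[Q(γ) : Q] = 4 (equivalently, Q(γ) = Q(√201, √17))

Obviously Q(γ) ⊆ Q(√201, √17), and [Q(√201, √17):Q] = 4 (since 201, 17 are distinct squarefree integers > 1 with 3417 not a perfect square). To show equality we compute the minimal polynomial of γ. From γ = √201 + √17: γ^2 = 201 + 2√(3417) + 17 = 218 + 2√(3417), so γ^2 - 218 = 2√(3417); squaring, (γ^2 - 218)^2 = 4·3417, i.e. γ^4 - 436γ^2 + 47524 - 13668 = 0, i.e. γ^4 - 436γ^2 + 33856 = 0. So γ is a root of x^4 - 436x^2 + 33856. This polynomial is irreducible over Q: it has no rational root (each ±√201 ± √17 is irrational), and any factorization into two quadratics over Q would force √(3417) ∈ Q (pairing opposite roots) or √201, √17 ∈ Q (other pairings), all impossible. Hence [Q(γ):Q] = 4 = [Q(√201, √17):Q], so Q(γ) = Q(√201, √17).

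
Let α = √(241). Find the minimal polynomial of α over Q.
m_α(x) = x^2 - 241

α satisfies α^2 - 241 = 0, so x^2 - 241 annihilates α. Since d = 241 is squarefree and ≠ 1, it is not a perfect square in Q, so x^2 - 241 has no rational root and is therefore irreducible over Q (a degree-2 polynomial over a field is irreducible iff it has no root). Hence m_α(x) = x^2 - 241.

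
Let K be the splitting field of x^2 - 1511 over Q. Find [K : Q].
[K : Q] = 2

f(x) = x^2 - 1511 factors as (x - √1511)(x + √1511). The splitting field is K = Q(√1511). Since 1511 is squarefree and > 1, it is not a perfect square, so x^2 - 1511 is irreducible over Q and [Q(√1511) : Q] = 2. Hence [K : Q] = 2.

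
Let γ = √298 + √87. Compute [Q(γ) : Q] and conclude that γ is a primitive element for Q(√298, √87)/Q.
[Q(γ) : Q] = 4 (equivalently, Q(γ) = Q(√298, √87))

Obviously Q(γ) ⊆ Q(√298, √87), and [Q(√298, √87):Q] = 4 (since 298, 87 are distinct squarefree integers > 1 with 25926 not a perfect square). To show equality we compute the minimal polynomial of γ. From γ = √298 + √87: γ^2 = 298 + 2√(25926) + 87 = 385 + 2√(25926), so γ^2 - 385 = 2√(25926); squaring, (γ^2 - 385)^2 = 4·25926, i.e. γ^4 - 770γ^2 + 148225 - 103704 = 0, i.e. γ^4 - 770γ^2 + 44521 = 0. So γ is a root of x^4 - 770x^2 + 44521. This polynomial is irreducible over Q: it has no rational root (each ±√298 ± √87 is irrational), and any factorization into two quadratics over Q would force √(25926) ∈ Q (pairing opposite roots) or √298, √87 ∈ Q (other pairings), all impossible. Hence [Q(γ):Q] = 4 = [Q(√298, √87):Q], so Q(γ) = Q(√298, √87).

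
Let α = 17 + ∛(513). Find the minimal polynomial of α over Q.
m_α(x) = x^3 - 51x^2 + 867x - 5426

Set β = α - 17 = ∛(513), so β^3 = 513. Then (α - 17)^3 - 513 = 0, i.e. α is a root of g(x) = (x - 17)^3 - 513 = x^3 - 51x^2 + 867x - 5426. Since g(x) = h(x - 17) where h(x) = x^3 - 513, and h is irreducible over Q (because 513 is not a perfect cube, so h has no rational root, and a monic cubic with no rational root is irreducible), g is also irreducible (irreducibility is preserved under the substitution x → x - 17). Hence m_α(x) = x^3 - 51x^2 + 867x - 5426.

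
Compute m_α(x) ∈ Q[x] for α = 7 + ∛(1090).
m_α(x) = x^3 - 21x^2 + 147x - 1433

Set β = α - 7 = ∛(1090), so β^3 = 1090. Then (α - 7)^3 - 1090 = 0, i.e. α is a root of g(x) = (x - 7)^3 - 1090 = x^3 - 21x^2 + 147x - 1433. Since g(x) = h(x - 7) where h(x) = x^3 - 1090, and h is irreducible over Q (because 1090 is not a perfect cube, so h has no rational root, and a monic cubic with no rational root is irreducible), g is also irreducible (irreducibility is preserved under the substitution x → x - 7). Hence m_α(x) = x^3 - 21x^2 + 147x - 1433.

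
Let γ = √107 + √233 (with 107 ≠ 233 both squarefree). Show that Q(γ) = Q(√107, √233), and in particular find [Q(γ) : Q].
[Q(γ) : Q] = 4 (equivalently, Q(γ) = Q(√107, √233))

Obviously Q(γ) ⊆ Q(√107, √233), and [Q(√107, √233):Q] = 4 (since 107, 233 are distinct squarefree integers > 1 with 24931 not a perfect square). To show equality we compute the minimal polynomial of γ. From γ = √107 + √233: γ^2 = 107 + 2√(24931) + 233 = 340 + 2√(24931), so γ^2 - 340 = 2√(24931); squaring, (γ^2 - 340)^2 = 4·24931, i.e. γ^4 - 680γ^2 + 115600 - 99724 = 0, i.e. γ^4 - 680γ^2 + 15876 = 0. So γ is a root of x^4 - 680x^2 + 15876. This polynomial is irreducible over Q: it has no rational root (each ±√107 ± √233 is irrational), and any factorization into two quadratics over Q would force √(24931) ∈ Q (pairing opposite roots) or √107, √233 ∈ Q (other pairings), all impossible. Hence [Q(γ):Q] = 4 = [Q(√107, √233):Q], so Q(γ) = Q(√107, √233).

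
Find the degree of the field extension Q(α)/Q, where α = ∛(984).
[Q(α):Q] = 3

The minimal polynomial of α is x^3 - 984, irreducible over Q since 984 is not a perfect cube (so x^3 - 984 has no rational root). Hence [Q(α):Q] = deg(m_α) = 3.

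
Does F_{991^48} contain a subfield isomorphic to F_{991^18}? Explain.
No: F_{991^18} is not a subfield of F_{991^48}

F_{p^m} embeds in F_{p^n} iff m | n. Here 18 ∤ 48 (since 48 = 2·18 + 12 with remainder 12 ≠ 0), so F_{991^18} is not a subfield of F_{991^48}. Equivalently: if it were, the tower law would give 18 = [F_{991^18}:F_991] dividing [F_{991^48}:F_991] = 48, contradiction.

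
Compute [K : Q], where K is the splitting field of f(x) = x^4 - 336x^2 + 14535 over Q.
[K : Q] = 4

Solving the quadratic in x^2: x^2 = (336 ± √(336^2 - 4·14535))/2 = (336 ± √54756)/2 = (336 ± 234)/2, giving x^2 = 285 or x^2 = 51. So f(x) = (x^2 - 285)(x^2 - 51) and the roots of f are ±√285, ±√51. Hence the splitting field is K = Q(√285, √51). Since 285 and 51 are distinct squarefree integers > 1, their product 14535 is not a perfect square, so √51 ∉ Q(√285). By the tower law [K:Q] = [Q(√285,√51):Q(√285)] · [Q(√285):Q] = 2 · 2 = 4.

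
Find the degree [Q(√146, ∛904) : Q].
[Q(√146, ∛904) : Q] = 6

Let L = Q(√146, ∛904). Since Q(√146) ⊂ L and [Q(√146):Q] = 2, the tower law gives 2 | [L:Q]. Likewise Q(∛904) ⊂ L with [Q(∛904):Q] = 3 (because 904 is not a perfect cube), so 3 | [L:Q]. As gcd(2,3) = 1, [L:Q] is divisible by 6. Conversely L is generated over Q by √146 and ∛904, so [L:Q] ≤ 2·3 = 6. Therefore [Q(√146, ∛904) : Q] = 6.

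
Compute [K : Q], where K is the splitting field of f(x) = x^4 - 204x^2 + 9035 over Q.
[K : Q] = 4

Solving the quadratic in x^2: x^2 = (204 ± √(204^2 - 4·9035))/2 = (204 ± √5476)/2 = (204 ± 74)/2, giving x^2 = 139 or x^2 = 65. So f(x) = (x^2 - 139)(x^2 - 65) and the roots of f are ±√139, ±√65. Hence the splitting field is K = Q(√139, √65). Since 139 and 65 are distinct squarefree integers > 1, their product 9035 is not a perfect square, so √65 ∉ Q(√139). By the tower law [K:Q] = [Q(√139,√65):Q(√139)] · [Q(√139):Q] = 2 · 2 = 4.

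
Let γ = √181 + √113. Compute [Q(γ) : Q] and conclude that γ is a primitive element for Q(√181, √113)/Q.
[Q(γ) : Q] = 4 (equivalently, Q(γ) = Q(√181, √113))

Obviously Q(γ) ⊆ Q(√181, √113), and [Q(√181, √113):Q] = 4 (since 181, 113 are distinct squarefree integers > 1 with 20453 not a perfect square). To show equality we compute the minimal polynomial of γ. From γ = √181 + √113: γ^2 = 181 + 2√(20453) + 113 = 294 + 2√(20453), so γ^2 - 294 = 2√(20453); squaring, (γ^2 - 294)^2 = 4·20453, i.e. γ^4 - 588γ^2 + 86436 - 81812 = 0, i.e. γ^4 - 588γ^2 + 4624 = 0. So γ is a root of x^4 - 588x^2 + 4624. This polynomial is irreducible over Q: it has no rational root (each ±√181 ± √113 is irrational), and any factorization into two quadratics over Q would force √(20453) ∈ Q (pairing opposite roots) or √181, √113 ∈ Q (other pairings), all impossible. Hence [Q(γ):Q] = 4 = [Q(√181, √113):Q], so Q(γ) = Q(√181, √113).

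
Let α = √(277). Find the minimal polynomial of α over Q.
m_α(x) = x^2 - 277

α satisfies α^2 - 277 = 0, so x^2 - 277 annihilates α. Since d = 277 is squarefree and ≠ 1, it is not a perfect square in Q, so x^2 - 277 has no rational root and is therefore irreducible over Q (a degree-2 polynomial over a field is irreducible iff it has no root). Hence m_α(x) = x^2 - 277.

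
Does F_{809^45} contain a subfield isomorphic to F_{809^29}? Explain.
No: F_{809^29} is not a subfield of F_{809^45}

F_{p^m} embeds in F_{p^n} iff m | n. Here 29 ∤ 45 (since 45 = 1·29 + 16 with remainder 16 ≠ 0), so F_{809^29} is not a subfield of F_{809^45}. Equivalently: if it were, the tower law would give 29 = [F_{809^29}:F_809] dividing [F_{809^45}:F_809] = 45, contradiction.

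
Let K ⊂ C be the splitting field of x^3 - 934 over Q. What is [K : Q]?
[K : Q] = 6

The roots of x^3 - 934 are ∛934, ω∛934, ω^2∛934 where ω = e^(2πi/3) is a primitive cube root of unity, so K = Q(∛934, ω). Now [Q(∛934):Q] = 3 (since 934 is not a perfect cube, x^3 - 934 is irreducible) and [Q(ω):Q] = 2. Both 2 and 3 divide [K:Q], and [K:Q] ≤ 3·2 = 6, so [K:Q] = 6. (Equivalently: Q(∛934) ⊂ R but ω ∉ R, so [K : Q(∛934)] = 2.)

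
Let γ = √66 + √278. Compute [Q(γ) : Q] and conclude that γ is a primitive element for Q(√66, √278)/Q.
[Q(γ) : Q] = 4 (equivalently, Q(γ) = Q(√66, √278))

Obviously Q(γ) ⊆ Q(√66, √278), and [Q(√66, √278):Q] = 4 (since 66, 278 are distinct squarefree integers > 1 with 18348 not a perfect square). To show equality we compute the minimal polynomial of γ. From γ = √66 + √278: γ^2 = 66 + 2√(18348) + 278 = 344 + 2√(18348), so γ^2 - 344 = 2√(18348); squaring, (γ^2 - 344)^2 = 4·18348, i.e. γ^4 - 688γ^2 + 118336 - 73392 = 0, i.e. γ^4 - 688γ^2 + 44944 = 0. So γ is a root of x^4 - 688x^2 + 44944. This polynomial is irreducible over Q: it has no rational root (each ±√66 ± √278 is irrational), and any factorization into two quadratics over Q would force √(18348) ∈ Q (pairing opposite roots) or √66, √278 ∈ Q (other pairings), all impossible. Hence [Q(γ):Q] = 4 = [Q(√66, √278):Q], so Q(γ) = Q(√66, √278).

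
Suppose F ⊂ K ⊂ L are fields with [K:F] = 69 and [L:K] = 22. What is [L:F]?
[L:F] = 1518

The tower law says that for any tower of field extensions F ⊂ K ⊂ L with finite degrees, [L:F] = [L:K] · [K:F]. Here this gives [L:F] = 22 · 69 = 1518.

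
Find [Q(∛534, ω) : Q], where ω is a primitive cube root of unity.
[Q(∛534, ω) : Q] = 6

[Q(∛534):Q] = 3 (min poly x^3 - 534, irreducible since 534 is not a perfect cube). [Q(ω):Q] = 2 (min poly x^2 + x + 1). Since Q(∛534) ⊂ R and ω ∉ R, we have ω ∉ Q(∛534), so x^2 + x + 1 remains irreducible over Q(∛534) and [Q(∛534, ω) : Q(∛534)] = 2. By the tower law, [Q(∛534, ω) : Q] = 3 · 2 = 6. (In fact Q(∛534, ω) is the splitting field of x^3 - 534 over Q.)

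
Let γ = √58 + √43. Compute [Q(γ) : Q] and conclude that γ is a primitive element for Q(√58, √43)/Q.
[Q(γ) : Q] = 4 (equivalently, Q(γ) = Q(√58, √43))

Obviously Q(γ) ⊆ Q(√58, √43), and [Q(√58, √43):Q] = 4 (since 58, 43 are distinct squarefree integers > 1 with 2494 not a perfect square). To show equality we compute the minimal polynomial of γ. From γ = √58 + √43: γ^2 = 58 + 2√(2494) + 43 = 101 + 2√(2494), so γ^2 - 101 = 2√(2494); squaring, (γ^2 - 101)^2 = 4·2494, i.e. γ^4 - 202γ^2 + 10201 - 9976 = 0, i.e. γ^4 - 202γ^2 + 225 = 0. So γ is a root of x^4 - 202x^2 + 225. This polynomial is irreducible over Q: it has no rational root (each ±√58 ± √43 is irrational), and any factorization into two quadratics over Q would force √(2494) ∈ Q (pairing opposite roots) or √58, √43 ∈ Q (other pairings), all impossible. Hence [Q(γ):Q] = 4 = [Q(√58, √43):Q], so Q(γ) = Q(√58, √43).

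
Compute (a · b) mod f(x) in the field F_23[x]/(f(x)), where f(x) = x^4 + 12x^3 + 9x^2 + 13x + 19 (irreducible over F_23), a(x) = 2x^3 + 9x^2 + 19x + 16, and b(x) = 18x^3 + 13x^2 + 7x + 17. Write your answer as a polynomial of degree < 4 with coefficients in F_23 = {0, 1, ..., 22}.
a · b ≡ 5x^3 + 14x^2 + 7x + 22 (mod f(x))

Multiply in F_23[x]: a(x)·b(x) = (2x^3 + 9x^2 + 19x + 16)·(18x^3 + 13x^2 + 7x + 17) = 13x^6 + 4x^5 + 13x^4 + 11x^3 + 11x^2 + 21x + 19. This has degree ≥ 4, so divide by f(x) over F_23: 13x^6 + 4x^5 + 13x^4 + 11x^3 + 11x^2 + 21x + 19 = (13x^2 + 9x + 18)·(x^4 + 12x^3 + 9x^2 + 13x + 19) + (5x^3 + 14x^2 + 7x + 22). Hence a·b ≡ 5x^3 + 14x^2 + 7x + 22 (mod f). (F_23[x]/(f) is a field with 23^4 = 279841 elements since f is irreducible of degree 4.)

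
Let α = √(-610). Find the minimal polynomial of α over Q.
m_α(x) = x^2 + 610

α satisfies α^2 + 610 = 0, so x^2 + 610 annihilates α. Since d = -610 is squarefree and ≠ 1, it is not a perfect square in Q, so x^2 + 610 has no rational root and is therefore irreducible over Q (a degree-2 polynomial over a field is irreducible iff it has no root). Hence m_α(x) = x^2 + 610.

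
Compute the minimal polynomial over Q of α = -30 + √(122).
m_α(x) = x^2 + 60x + 778

From α + 30 = √(122), squaring gives (α + 30)^2 = 122, i.e. α^2 + 60α + 900 = 122, so α^2 + 60α + 778 = 0. The discriminant of x^2 + 60x + 778 is (60)^2 - 4·(778) = 3600 - 3112 = 488, and 4·(122) is not a perfect square in Q since 122 is squarefree and ≠ 1. Hence x^2 + 60x + 778 is irreducible over Q and is the minimal polynomial of α.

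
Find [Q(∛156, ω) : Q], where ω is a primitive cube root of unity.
[Q(∛156, ω) : Q] = 6

[Q(∛156):Q] = 3 (min poly x^3 - 156, irreducible since 156 is not a perfect cube). [Q(ω):Q] = 2 (min poly x^2 + x + 1). Since Q(∛156) ⊂ R and ω ∉ R, we have ω ∉ Q(∛156), so x^2 + x + 1 remains irreducible over Q(∛156) and [Q(∛156, ω) : Q(∛156)] = 2. By the tower law, [Q(∛156, ω) : Q] = 3 · 2 = 6. (In fact Q(∛156, ω) is the splitting field of x^3 - 156 over Q.)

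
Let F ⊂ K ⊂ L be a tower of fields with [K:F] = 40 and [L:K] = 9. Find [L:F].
[L:F] = 360

The tower law says that for any tower of field extensions F ⊂ K ⊂ L with finite degrees, [L:F] = [L:K] · [K:F]. Here this gives [L:F] = 9 · 40 = 360.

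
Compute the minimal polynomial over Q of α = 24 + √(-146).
m_α(x) = x^2 - 48x + 722

From α - 24 = √(-146), squaring gives (α - 24)^2 = -146, i.e. α^2 - 48α + 576 = -146, so α^2 - 48α + 722 = 0. The discriminant of x^2 - 48x + 722 is (-48)^2 - 4·(722) = 2304 - 2888 = -584, and 4·(-146) is not a perfect square in Q since -146 is squarefree and ≠ 1. Hence x^2 - 48x + 722 is irreducible over Q and is the minimal polynomial of α.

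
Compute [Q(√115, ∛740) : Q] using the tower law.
[Q(√115, ∛740) : Q] = 6

Let L = Q(√115, ∛740). Since Q(√115) ⊂ L and [Q(√115):Q] = 2, the tower law gives 2 | [L:Q]. Likewise Q(∛740) ⊂ L with [Q(∛740):Q] = 3 (because 740 is not a perfect cube), so 3 | [L:Q]. As gcd(2,3) = 1, [L:Q] is divisible by 6. Conversely L is generated over Q by √115 and ∛740, so [L:Q] ≤ 2·3 = 6. Therefore [Q(√115, ∛740) : Q] = 6.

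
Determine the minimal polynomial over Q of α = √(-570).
m_α(x) = x^2 + 570

α satisfies α^2 + 570 = 0, so x^2 + 570 annihilates α. Since d = -570 is squarefree and ≠ 1, it is not a perfect square in Q, so x^2 + 570 has no rational root and is therefore irreducible over Q (a degree-2 polynomial over a field is irreducible iff it has no root). Hence m_α(x) = x^2 + 570.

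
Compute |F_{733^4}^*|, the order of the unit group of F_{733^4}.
|F_{733^4}^*| = 288679469520

F_{733^4} has 733^4 = 288679469521 elements; its multiplicative group consists of all nonzero elements, so |F_{733^4}^*| = 288679469521 - 1 = 288679469520. (It is cyclic since any finite subgroup of the multiplicative group of a field is cyclic.)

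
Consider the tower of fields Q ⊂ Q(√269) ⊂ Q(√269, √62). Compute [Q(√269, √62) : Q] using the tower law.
[Q(√269, √62) : Q] = 4

[Q(√269):Q] = 2 (min poly x^2 - 269, irreducible since 269 is squarefree > 1). For the top step, suppose √62 ∈ Q(√269), say √62 = c + d√269 with c, d ∈ Q. Squaring: 62 = c^2 + 269d^2 + 2cd√269. Since √269 ∉ Q this forces 2cd = 0. If d = 0 then √62 = c ∈ Q, contradicting 62 squarefree > 1. If c = 0 then 62 = 269d^2, so 269·62 = (269d)^2 is a perfect square in Q — but 269·62 = 16678 is not a perfect square (since 269 and 62 are distinct squarefree integers). Contradiction. Hence √62 ∉ Q(√269), so x^2 - 62 stays irreducible over Q(√269) and [Q(√269, √62) : Q(√269)] = 2. By the tower law, [Q(√269, √62) : Q] = 2 · 2 = 4.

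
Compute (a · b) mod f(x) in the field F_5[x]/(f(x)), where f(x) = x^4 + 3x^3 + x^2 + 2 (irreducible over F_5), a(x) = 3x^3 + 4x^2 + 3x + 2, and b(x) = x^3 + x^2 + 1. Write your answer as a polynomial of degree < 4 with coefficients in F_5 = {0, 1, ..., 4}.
a · b ≡ 2x + 2 (mod f(x))

Multiply in F_5[x]: a(x)·b(x) = (3x^3 + 4x^2 + 3x + 2)·(x^3 + x^2 + 1) = 3x^6 + 2x^5 + 2x^4 + 3x^3 + x^2 + 3x + 2. This has degree ≥ 4, so divide by f(x) over F_5: 3x^6 + 2x^5 + 2x^4 + 3x^3 + x^2 + 3x + 2 = (3x^2 + 3x)·(x^4 + 3x^3 + x^2 + 2) + (2x + 2). Hence a·b ≡ 2x + 2 (mod f). (F_5[x]/(f) is a field with 5^4 = 625 elements since f is irreducible of degree 4.)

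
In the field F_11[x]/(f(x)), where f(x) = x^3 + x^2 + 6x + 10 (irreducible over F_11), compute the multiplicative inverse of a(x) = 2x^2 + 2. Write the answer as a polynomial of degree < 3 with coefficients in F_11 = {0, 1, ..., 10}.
a(x)^(-1) ≡ 9x^2 + 6x + 9 (mod f(x))

Since f is irreducible over F_11, F_11[x]/(f) is a field and a(x) ≠ 0 has an inverse. Apply the extended Euclidean algorithm to f(x) and a(x) in F_11[x]: f(x) = (6x + 6)·a(x) + (5x + 9);  a(x) = (7x + 5)·(5x + 9) + (1). The last nonzero remainder is the constant 1 = gcd(f, a) in F_11. Back-substituting through the division chain expresses 1 = s(x)·a(x) + t(x)·f(x) with s(x) ≡ 9x^2 + 6x + 9 (mod f), so a(x)^(-1) ≡ s(x) = 9x^2 + 6x + 9 (mod f). Check: (2x^2 + 2)·(9x^2 + 6x + 9) = 7x^4 + x^3 + 3x^2 + x + 7 ≡ 1 (mod x^3 + x^2 + 6x + 10).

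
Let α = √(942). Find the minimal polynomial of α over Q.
m_α(x) = x^2 - 942

α satisfies α^2 - 942 = 0, so x^2 - 942 annihilates α. Since d = 942 is squarefree and ≠ 1, it is not a perfect square in Q, so x^2 - 942 has no rational root and is therefore irreducible over Q (a degree-2 polynomial over a field is irreducible iff it has no root). Hence m_α(x) = x^2 - 942.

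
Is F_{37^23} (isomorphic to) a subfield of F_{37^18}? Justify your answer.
No: F_{37^23} is not a subfield of F_{37^18}

F_{p^m} embeds in F_{p^n} iff m | n. Here 23 ∤ 18 (since 18 = 0·23 + 18 with remainder 18 ≠ 0), so F_{37^23} is not a subfield of F_{37^18}. Equivalently: if it were, the tower law would give 23 = [F_{37^23}:F_37] dividing [F_{37^18}:F_37] = 18, contradiction.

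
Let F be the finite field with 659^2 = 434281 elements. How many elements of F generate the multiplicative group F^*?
There are φ(434280) = 88320 primitive elements

F_q^* is cyclic of order q - 1 = 434280. A cyclic group of order m has exactly φ(m) generators. Here m = 434280 = 2^3 · 3 · 5 · 7 · 11 · 47, so the number of primitive elements is φ(434280) = 88320.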